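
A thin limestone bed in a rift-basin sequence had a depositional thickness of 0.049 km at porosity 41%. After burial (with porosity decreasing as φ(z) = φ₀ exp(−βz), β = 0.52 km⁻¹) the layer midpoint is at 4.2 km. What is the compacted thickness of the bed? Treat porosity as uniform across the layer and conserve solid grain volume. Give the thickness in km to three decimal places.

0.030 km

Porosity at 4.2 km: φ = 0.41·exp(−0.52×4.2) = 0.0462
Solid-volume conservation: h(1−φ) = h₀(1−φ₀) ⇒ h = h₀·(1−φ₀)/(1−φ)
h = 0.049 × (1 − 0.41)/(1 − 0.0462) = 0.049 × 0.6186 = 0.0303 km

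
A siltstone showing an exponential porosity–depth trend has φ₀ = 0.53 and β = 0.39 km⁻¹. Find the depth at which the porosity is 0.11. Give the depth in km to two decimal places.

Invert Athy's law: Z = ln(φ₀/φ) / β
Z = ln(0.53/0.11) / 0.39 = ln(4.818) / 0.39 = 1.5724 / 0.39 = 4.032 km

4.03 km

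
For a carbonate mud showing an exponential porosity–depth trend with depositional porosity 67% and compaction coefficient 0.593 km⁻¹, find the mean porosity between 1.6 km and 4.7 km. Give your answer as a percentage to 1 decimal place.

11.9%

⟨phi⟩ = (1/(z₂−z₁)) ∫ phi₀ e^(−kz) dz = phi₀·(e^(−k·z₁) − e^(−k·z₂)) / (k·(z₂−z₁))
e^(−0.593×1.6) = 0.3872; e^(−0.593×4.7) = 0.0616
⟨phi⟩ = 0.67 × (0.3872 − 0.0616) / (0.593 × 3.1) = 0.67 × 0.1771 = 0.1187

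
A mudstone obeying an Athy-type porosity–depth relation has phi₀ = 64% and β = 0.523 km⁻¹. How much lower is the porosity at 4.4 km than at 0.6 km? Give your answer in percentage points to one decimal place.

40.4 percentage points

phi(0.6) = 0.64·e^(−0.523×0.6) = 0.4676
phi(4.4) = 0.64·e^(−0.523×4.4) = 0.0641
Δphi = 0.4676 − 0.0641 = 0.4035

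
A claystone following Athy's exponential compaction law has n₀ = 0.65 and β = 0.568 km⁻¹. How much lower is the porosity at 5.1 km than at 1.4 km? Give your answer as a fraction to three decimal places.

0.258

n(1.4) = 0.65·e^(−0.568×1.4) = 0.2935
n(5.1) = 0.65·e^(−0.568×5.1) = 0.0359
Δn = 0.2935 − 0.0359 = 0.2576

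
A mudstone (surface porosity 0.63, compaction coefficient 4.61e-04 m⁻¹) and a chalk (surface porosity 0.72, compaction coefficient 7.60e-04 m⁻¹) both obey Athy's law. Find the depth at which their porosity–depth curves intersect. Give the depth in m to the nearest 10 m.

Working in km (1 km = 1000 m; k in km⁻¹ = k in m⁻¹ × 1000):
Set φ₀ₐ e^(−kₐz) = φ₀ᵦ e^(−kᵦz) ⇒ ln(φ₀ₐ/φ₀ᵦ) = (kₐ − kᵦ)·z
z = ln(0.63/0.72) / (0.461 − 0.76) = -0.1335 / -0.299 = 0.447 km

450 m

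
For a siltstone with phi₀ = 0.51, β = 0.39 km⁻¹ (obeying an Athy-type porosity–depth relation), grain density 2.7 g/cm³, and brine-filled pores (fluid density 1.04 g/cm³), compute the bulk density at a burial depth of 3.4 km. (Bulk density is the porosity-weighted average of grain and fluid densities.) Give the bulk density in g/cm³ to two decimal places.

2.48 g/cm³

Porosity at depth: phi = 0.51·exp(−0.39×3.4) = 0.51×0.2655 = 0.1354
Bulk density: ρ_b = (1−phi)ρ_g + phi·ρ_f = 0.8646×2.7 + 0.1354×1.04
       = 2.334 + 0.141 = 2.475 g/cm³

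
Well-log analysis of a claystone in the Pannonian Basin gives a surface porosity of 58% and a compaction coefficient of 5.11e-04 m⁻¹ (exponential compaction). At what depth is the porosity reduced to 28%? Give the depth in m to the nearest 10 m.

Working in km (1 km = 1000 m; k in km⁻¹ = k in m⁻¹ × 1000):
Invert Athy's law: z = ln(phi₀/phi) / k
z = ln(0.58/0.28) / 0.511 = ln(2.071) / 0.511 = 0.7282 / 0.511 = 1.425 km

1430 m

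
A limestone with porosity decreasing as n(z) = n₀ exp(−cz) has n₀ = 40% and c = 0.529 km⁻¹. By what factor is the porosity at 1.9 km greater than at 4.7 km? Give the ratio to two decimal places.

n(z₁)/n(z₂) = e^(−c·z₁)/e^(−c·z₂) = e^{c(z₂−z₁)}
= exp(0.529 × 2.8) = exp(1.481) = 4.3982

4.40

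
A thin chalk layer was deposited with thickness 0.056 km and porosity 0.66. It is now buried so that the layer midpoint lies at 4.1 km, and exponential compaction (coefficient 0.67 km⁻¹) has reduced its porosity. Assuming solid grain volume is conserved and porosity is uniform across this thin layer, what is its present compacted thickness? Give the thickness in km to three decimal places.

0.020 km

Porosity at 4.1 km: n = 0.66·exp(−0.67×4.1) = 0.0423
Solid-volume conservation: h(1−n) = h₀(1−n₀) ⇒ h = h₀·(1−n₀)/(1−n)
h = 0.056 × (1 − 0.66)/(1 − 0.0423) = 0.056 × 0.3550 = 0.0199 km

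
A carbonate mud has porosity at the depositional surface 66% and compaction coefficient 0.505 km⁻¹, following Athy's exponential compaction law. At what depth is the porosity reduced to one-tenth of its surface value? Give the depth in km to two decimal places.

n/n₀ = 1/10 ⇒ exp(−β·z) = 1/10 ⇒ z = ln(10) / β
z = 2.3026 / 0.505 = 4.560 km

4.56 km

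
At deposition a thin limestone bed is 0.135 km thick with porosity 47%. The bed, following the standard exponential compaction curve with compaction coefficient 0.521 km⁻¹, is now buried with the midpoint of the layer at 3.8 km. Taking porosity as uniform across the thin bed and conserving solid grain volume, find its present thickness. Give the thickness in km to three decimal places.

0.077 km

Porosity at 3.8 km: phi = 0.47·exp(−0.521×3.8) = 0.0649
Solid-volume conservation: h(1−phi) = h₀(1−phi₀) ⇒ h = h₀·(1−phi₀)/(1−phi)
h = 0.135 × (1 − 0.47)/(1 − 0.0649) = 0.135 × 0.5668 = 0.0765 km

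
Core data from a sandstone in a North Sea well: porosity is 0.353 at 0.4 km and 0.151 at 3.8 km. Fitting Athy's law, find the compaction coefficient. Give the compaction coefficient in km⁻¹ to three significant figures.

Athy: phi(z) = phi₀ e^(−βz) ⇒ phi₁/phi₂ = e^{β(z₂−z₁)} ⇒ β = ln(phi₁/phi₂)/(z₂−z₁)
β = ln(0.353/0.151) / (3.8 − 0.4) = ln(2.338) / 3.4 = 0.8492 / 3.4 = 0.2498 km⁻¹

0.250 km⁻¹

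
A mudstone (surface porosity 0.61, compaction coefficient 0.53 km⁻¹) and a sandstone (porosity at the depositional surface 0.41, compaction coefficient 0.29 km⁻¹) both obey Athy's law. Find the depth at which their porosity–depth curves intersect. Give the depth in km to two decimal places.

1.66 km

Set n₀ₐ e^(−βₐd) = n₀ᵦ e^(−βᵦd) ⇒ ln(n₀ₐ/n₀ᵦ) = (βₐ − βᵦ)·d
d = ln(0.61/0.41) / (0.53 − 0.29) = 0.3973 / 0.24 = 1.655 km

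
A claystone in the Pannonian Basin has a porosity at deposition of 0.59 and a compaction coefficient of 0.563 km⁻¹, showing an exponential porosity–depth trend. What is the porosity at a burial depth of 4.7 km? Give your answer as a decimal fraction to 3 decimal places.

0.042

phi = phi₀·exp(−β·d) = 0.59 × exp(−0.563 × 4.7) = 0.59 × exp(−2.646)
  = 0.59 × 0.0709 = 0.0418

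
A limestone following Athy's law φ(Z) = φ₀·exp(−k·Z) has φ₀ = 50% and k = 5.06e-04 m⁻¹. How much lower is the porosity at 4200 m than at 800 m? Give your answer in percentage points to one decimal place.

27.4 percentage points

Working in km (1 km = 1000 m; k in km⁻¹ = k in m⁻¹ × 1000):
φ(0.8) = 0.5·e^(−0.506×0.8) = 0.3336
φ(4.2) = 0.5·e^(−0.506×4.2) = 0.0597
Δφ = 0.3336 − 0.0597 = 0.2739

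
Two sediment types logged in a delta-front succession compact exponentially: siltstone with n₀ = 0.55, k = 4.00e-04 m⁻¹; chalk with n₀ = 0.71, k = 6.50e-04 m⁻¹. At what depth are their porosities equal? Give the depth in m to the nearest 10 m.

1020 m

Working in km (1 km = 1000 m; k in km⁻¹ = k in m⁻¹ × 1000):
Set n₀ₐ e^(−kₐd) = n₀ᵦ e^(−kᵦd) ⇒ ln(n₀ₐ/n₀ᵦ) = (kₐ − kᵦ)·d
d = ln(0.55/0.71) / (0.4 − 0.65) = -0.2553 / -0.25 = 1.021 km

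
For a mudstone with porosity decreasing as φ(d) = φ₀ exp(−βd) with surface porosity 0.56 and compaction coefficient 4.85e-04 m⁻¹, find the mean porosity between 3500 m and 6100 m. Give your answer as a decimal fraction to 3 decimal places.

Working in km (1 km = 1000 m; β in km⁻¹ = β in m⁻¹ × 1000):
⟨φ⟩ = (1/(d₂−d₁)) ∫ φ₀ e^(−βd) dd = φ₀·(e^(−β·d₁) − e^(−β·d₂)) / (β·(d₂−d₁))
e^(−0.485×3.5) = 0.1831; e^(−0.485×6.1) = 0.0519
⟨φ⟩ = 0.56 × (0.1831 − 0.0519) / (0.485 × 2.6) = 0.56 × 0.1041 = 0.0583

0.058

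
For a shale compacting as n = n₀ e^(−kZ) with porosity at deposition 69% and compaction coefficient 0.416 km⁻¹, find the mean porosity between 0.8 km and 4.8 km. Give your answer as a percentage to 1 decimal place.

⟨n⟩ = (1/(Z₂−Z₁)) ∫ n₀ e^(−kZ) dZ = n₀·(e^(−k·Z₁) − e^(−k·Z₂)) / (k·(Z₂−Z₁))
e^(−0.416×0.8) = 0.7169; e^(−0.416×4.8) = 0.1358
⟨n⟩ = 0.69 × (0.7169 − 0.1358) / (0.416 × 4) = 0.69 × 0.3492 = 0.2410

24.1%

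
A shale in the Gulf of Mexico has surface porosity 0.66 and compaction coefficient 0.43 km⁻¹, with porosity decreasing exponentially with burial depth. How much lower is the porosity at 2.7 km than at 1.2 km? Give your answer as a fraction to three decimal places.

φ(1.2) = 0.66·e^(−0.43×1.2) = 0.3940
φ(2.7) = 0.66·e^(−0.43×2.7) = 0.2067
Δφ = 0.3940 − 0.2067 = 0.1873

0.187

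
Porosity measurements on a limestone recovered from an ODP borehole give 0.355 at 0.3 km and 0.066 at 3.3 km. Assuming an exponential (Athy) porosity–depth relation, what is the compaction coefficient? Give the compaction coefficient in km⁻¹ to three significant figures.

Athy: phi(d) = phi₀ e^(−cd) ⇒ phi₁/phi₂ = e^{c(d₂−d₁)} ⇒ c = ln(phi₁/phi₂)/(d₂−d₁)
c = ln(0.355/0.066) / (3.3 − 0.3) = ln(5.379) / 3 = 1.6825 / 3 = 0.5608 km⁻¹

0.561 km⁻¹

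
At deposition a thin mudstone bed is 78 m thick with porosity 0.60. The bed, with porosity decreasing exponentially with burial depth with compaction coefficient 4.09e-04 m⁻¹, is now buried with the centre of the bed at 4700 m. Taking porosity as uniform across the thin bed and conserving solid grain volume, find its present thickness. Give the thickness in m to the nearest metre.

Working in km (1 km = 1000 m; β in km⁻¹ = β in m⁻¹ × 1000):
Porosity at 4.7 km: phi = 0.6·exp(−0.409×4.7) = 0.0878
Solid-volume conservation: h(1−phi) = h₀(1−phi₀) ⇒ h = h₀·(1−phi₀)/(1−phi)
h = 0.078 × (1 − 0.6)/(1 − 0.0878) = 0.078 × 0.4385 = 0.0342 km

34 m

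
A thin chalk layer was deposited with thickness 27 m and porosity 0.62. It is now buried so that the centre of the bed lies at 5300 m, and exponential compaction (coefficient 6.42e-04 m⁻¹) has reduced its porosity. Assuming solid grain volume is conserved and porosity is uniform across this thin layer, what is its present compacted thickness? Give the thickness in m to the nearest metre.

Working in km (1 km = 1000 m; k in km⁻¹ = k in m⁻¹ × 1000):
Porosity at 5.3 km: φ = 0.62·exp(−0.642×5.3) = 0.0206
Solid-volume conservation: h(1−φ) = h₀(1−φ₀) ⇒ h = h₀·(1−φ₀)/(1−φ)
h = 0.027 × (1 − 0.62)/(1 − 0.0206) = 0.027 × 0.3880 = 0.0105 km

10 m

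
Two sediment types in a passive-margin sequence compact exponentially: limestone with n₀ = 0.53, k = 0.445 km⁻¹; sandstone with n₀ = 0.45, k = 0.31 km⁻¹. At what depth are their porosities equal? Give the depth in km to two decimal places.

1.21 km

Set n₀ₐ e^(−kₐz) = n₀ᵦ e^(−kᵦz) ⇒ ln(n₀ₐ/n₀ᵦ) = (kₐ − kᵦ)·z
z = ln(0.53/0.45) / (0.445 − 0.31) = 0.1636 / 0.135 = 1.212 km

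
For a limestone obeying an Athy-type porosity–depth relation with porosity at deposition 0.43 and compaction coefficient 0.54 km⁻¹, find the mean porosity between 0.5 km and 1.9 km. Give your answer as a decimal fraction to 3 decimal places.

⟨phi⟩ = (1/(z₂−z₁)) ∫ phi₀ e^(−cz) dz = phi₀·(e^(−c·z₁) − e^(−c·z₂)) / (c·(z₂−z₁))
e^(−0.54×0.5) = 0.7634; e^(−0.54×1.9) = 0.3584
⟨phi⟩ = 0.43 × (0.7634 − 0.3584) / (0.54 × 1.4) = 0.43 × 0.5356 = 0.2303

0.230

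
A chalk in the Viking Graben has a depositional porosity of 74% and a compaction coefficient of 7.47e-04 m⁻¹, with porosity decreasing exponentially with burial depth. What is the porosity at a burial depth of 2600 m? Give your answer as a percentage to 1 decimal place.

10.6%

Working in km (1 km = 1000 m; k in km⁻¹ = k in m⁻¹ × 1000):
n = n₀·exp(−k·Z) = 0.74 × exp(−0.747 × 2.6) = 0.74 × exp(−1.942)
  = 0.74 × 0.1434 = 0.1061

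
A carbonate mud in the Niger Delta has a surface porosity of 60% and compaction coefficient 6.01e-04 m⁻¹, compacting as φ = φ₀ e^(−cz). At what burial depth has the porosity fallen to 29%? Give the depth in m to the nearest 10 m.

Working in km (1 km = 1000 m; c in km⁻¹ = c in m⁻¹ × 1000):
Invert Athy's law: z = ln(φ₀/φ) / c
z = ln(0.6/0.29) / 0.601 = ln(2.069) / 0.601 = 0.7270 / 0.601 = 1.210 km

1210 m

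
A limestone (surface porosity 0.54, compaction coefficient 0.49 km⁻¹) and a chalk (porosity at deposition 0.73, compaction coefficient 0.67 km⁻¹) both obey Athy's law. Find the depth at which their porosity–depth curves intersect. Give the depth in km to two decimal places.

Set n₀ₐ e^(−cₐd) = n₀ᵦ e^(−cᵦd) ⇒ ln(n₀ₐ/n₀ᵦ) = (cₐ − cᵦ)·d
d = ln(0.54/0.73) / (0.49 − 0.67) = -0.3015 / -0.18 = 1.675 km

1.67 km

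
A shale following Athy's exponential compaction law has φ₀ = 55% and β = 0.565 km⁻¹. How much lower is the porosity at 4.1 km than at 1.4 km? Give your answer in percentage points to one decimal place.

19.5 percentage points

φ(1.4) = 0.55·e^(−0.565×1.4) = 0.2494
φ(4.1) = 0.55·e^(−0.565×4.1) = 0.0542
Δφ = 0.2494 − 0.0542 = 0.1951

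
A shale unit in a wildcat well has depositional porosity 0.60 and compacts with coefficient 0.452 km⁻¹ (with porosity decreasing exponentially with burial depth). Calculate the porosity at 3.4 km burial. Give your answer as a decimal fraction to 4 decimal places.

0.1290

φ = φ₀·exp(−β·z) = 0.6 × exp(−0.452 × 3.4) = 0.6 × exp(−1.537)
  = 0.6 × 0.2151 = 0.1290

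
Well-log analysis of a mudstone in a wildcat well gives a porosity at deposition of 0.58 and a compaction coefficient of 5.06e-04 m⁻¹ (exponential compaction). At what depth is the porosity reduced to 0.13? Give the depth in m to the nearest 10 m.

Working in km (1 km = 1000 m; k in km⁻¹ = k in m⁻¹ × 1000):
Invert Athy's law: Z = ln(phi₀/phi) / k
Z = ln(0.58/0.13) / 0.506 = ln(4.462) / 0.506 = 1.4955 / 0.506 = 2.956 km

2960 m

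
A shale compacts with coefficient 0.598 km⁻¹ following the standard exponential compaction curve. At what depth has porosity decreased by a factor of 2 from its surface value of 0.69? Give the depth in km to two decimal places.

1.16 km

phi/phi₀ = 1/2 ⇒ exp(−β·Z) = 1/2 ⇒ Z = ln(2) / β
Z = 0.6931 / 0.598 = 1.159 km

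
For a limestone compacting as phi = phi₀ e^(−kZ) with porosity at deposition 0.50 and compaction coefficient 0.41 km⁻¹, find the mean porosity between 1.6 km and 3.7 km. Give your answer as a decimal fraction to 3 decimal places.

0.174

⟨phi⟩ = (1/(Z₂−Z₁)) ∫ phi₀ e^(−kZ) dZ = phi₀·(e^(−k·Z₁) − e^(−k·Z₂)) / (k·(Z₂−Z₁))
e^(−0.41×1.6) = 0.5189; e^(−0.41×3.7) = 0.2194
⟨phi⟩ = 0.5 × (0.5189 − 0.2194) / (0.41 × 2.1) = 0.5 × 0.3479 = 0.1740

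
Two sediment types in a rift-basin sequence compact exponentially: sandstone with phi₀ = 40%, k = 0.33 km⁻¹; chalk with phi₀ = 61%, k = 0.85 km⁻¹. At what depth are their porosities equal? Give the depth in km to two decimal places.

Set phi₀ₐ e^(−kₐZ) = phi₀ᵦ e^(−kᵦZ) ⇒ ln(phi₀ₐ/phi₀ᵦ) = (kₐ − kᵦ)·Z
Z = ln(0.4/0.61) / (0.33 − 0.85) = -0.4220 / -0.52 = 0.812 km

0.81 km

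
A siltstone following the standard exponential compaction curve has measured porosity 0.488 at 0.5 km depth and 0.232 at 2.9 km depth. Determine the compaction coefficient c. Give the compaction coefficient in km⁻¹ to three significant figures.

Athy: n(d) = n₀ e^(−cd) ⇒ n₁/n₂ = e^{c(d₂−d₁)} ⇒ c = ln(n₁/n₂)/(d₂−d₁)
c = ln(0.488/0.232) / (2.9 − 0.5) = ln(2.103) / 2.4 = 0.7436 / 2.4 = 0.3098 km⁻¹

0.310 km⁻¹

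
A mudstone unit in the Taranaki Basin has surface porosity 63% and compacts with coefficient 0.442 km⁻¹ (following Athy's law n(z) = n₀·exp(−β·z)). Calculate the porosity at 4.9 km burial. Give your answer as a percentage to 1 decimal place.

7.2%

n = n₀·exp(−β·z) = 0.63 × exp(−0.442 × 4.9) = 0.63 × exp(−2.166)
  = 0.63 × 0.1147 = 0.0722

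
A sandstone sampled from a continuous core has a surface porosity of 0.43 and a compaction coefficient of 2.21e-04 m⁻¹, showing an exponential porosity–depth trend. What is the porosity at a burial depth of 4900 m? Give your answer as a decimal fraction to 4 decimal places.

Working in km (1 km = 1000 m; β in km⁻¹ = β in m⁻¹ × 1000):
φ = φ₀·exp(−β·z) = 0.43 × exp(−0.221 × 4.9) = 0.43 × exp(−1.083)
  = 0.43 × 0.3386 = 0.1456

0.1456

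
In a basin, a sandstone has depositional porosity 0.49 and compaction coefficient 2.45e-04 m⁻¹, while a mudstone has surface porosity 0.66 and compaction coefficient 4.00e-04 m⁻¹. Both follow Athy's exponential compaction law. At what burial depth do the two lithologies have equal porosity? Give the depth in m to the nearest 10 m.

Working in km (1 km = 1000 m; k in km⁻¹ = k in m⁻¹ × 1000):
Set phi₀ₐ e^(−kₐd) = phi₀ᵦ e^(−kᵦd) ⇒ ln(phi₀ₐ/phi₀ᵦ) = (kₐ − kᵦ)·d
d = ln(0.49/0.66) / (0.245 − 0.4) = -0.2978 / -0.155 = 1.922 km

1920 m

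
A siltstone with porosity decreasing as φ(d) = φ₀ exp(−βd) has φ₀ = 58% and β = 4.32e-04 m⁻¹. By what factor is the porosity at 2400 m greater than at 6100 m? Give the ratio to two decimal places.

Working in km (1 km = 1000 m; β in km⁻¹ = β in m⁻¹ × 1000):
φ(d₁)/φ(d₂) = e^(−β·d₁)/e^(−β·d₂) = e^{β(d₂−d₁)}
= exp(0.432 × 3.7) = exp(1.598) = 4.9451

4.95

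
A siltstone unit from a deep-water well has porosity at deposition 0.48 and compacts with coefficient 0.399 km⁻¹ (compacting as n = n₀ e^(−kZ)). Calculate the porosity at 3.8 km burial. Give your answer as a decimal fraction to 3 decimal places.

n = n₀·exp(−k·Z) = 0.48 × exp(−0.399 × 3.8) = 0.48 × exp(−1.516)
  = 0.48 × 0.2195 = 0.1054

0.105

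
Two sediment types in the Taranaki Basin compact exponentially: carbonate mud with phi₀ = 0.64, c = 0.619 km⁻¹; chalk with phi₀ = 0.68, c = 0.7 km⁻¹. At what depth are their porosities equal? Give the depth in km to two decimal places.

0.75 km

Set phi₀ₐ e^(−cₐZ) = phi₀ᵦ e^(−cᵦZ) ⇒ ln(phi₀ₐ/phi₀ᵦ) = (cₐ − cᵦ)·Z
Z = ln(0.64/0.68) / (0.619 − 0.7) = -0.0606 / -0.081 = 0.748 km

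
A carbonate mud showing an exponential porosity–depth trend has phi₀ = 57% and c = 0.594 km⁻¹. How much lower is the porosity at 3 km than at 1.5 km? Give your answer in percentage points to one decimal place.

13.8 percentage points

phi(1.5) = 0.57·e^(−0.594×1.5) = 0.2338
phi(3) = 0.57·e^(−0.594×3) = 0.0959
Δphi = 0.2338 − 0.0959 = 0.1379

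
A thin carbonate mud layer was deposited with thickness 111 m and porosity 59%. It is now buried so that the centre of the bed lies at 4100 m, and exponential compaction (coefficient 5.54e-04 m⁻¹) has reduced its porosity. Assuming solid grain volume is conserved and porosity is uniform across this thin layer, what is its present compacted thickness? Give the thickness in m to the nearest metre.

48 m

Working in km (1 km = 1000 m; c in km⁻¹ = c in m⁻¹ × 1000):
Porosity at 4.1 km: n = 0.59·exp(−0.554×4.1) = 0.0609
Solid-volume conservation: h(1−n) = h₀(1−n₀) ⇒ h = h₀·(1−n₀)/(1−n)
h = 0.111 × (1 − 0.59)/(1 − 0.0609) = 0.111 × 0.4366 = 0.0485 km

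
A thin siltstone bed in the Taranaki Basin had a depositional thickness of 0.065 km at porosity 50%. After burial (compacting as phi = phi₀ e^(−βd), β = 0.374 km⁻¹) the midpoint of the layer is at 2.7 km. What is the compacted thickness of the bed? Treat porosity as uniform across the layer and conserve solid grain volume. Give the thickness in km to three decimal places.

Porosity at 2.7 km: phi = 0.5·exp(−0.374×2.7) = 0.1821
Solid-volume conservation: h(1−phi) = h₀(1−phi₀) ⇒ h = h₀·(1−phi₀)/(1−phi)
h = 0.065 × (1 − 0.5)/(1 − 0.1821) = 0.065 × 0.6114 = 0.0397 km

0.040 km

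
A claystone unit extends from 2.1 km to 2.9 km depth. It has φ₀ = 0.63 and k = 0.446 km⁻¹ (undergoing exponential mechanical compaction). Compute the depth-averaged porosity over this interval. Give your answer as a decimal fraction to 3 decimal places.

0.208

⟨φ⟩ = (1/(z₂−z₁)) ∫ φ₀ e^(−kz) dz = φ₀·(e^(−k·z₁) − e^(−k·z₂)) / (k·(z₂−z₁))
e^(−0.446×2.1) = 0.3920; e^(−0.446×2.9) = 0.2743
⟨φ⟩ = 0.63 × (0.3920 − 0.2743) / (0.446 × 0.8) = 0.63 × 0.3297 = 0.2077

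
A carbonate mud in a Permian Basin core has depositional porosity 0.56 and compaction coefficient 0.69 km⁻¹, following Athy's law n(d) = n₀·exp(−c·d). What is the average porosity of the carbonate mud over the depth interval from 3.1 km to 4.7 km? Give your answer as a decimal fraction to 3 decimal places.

⟨n⟩ = (1/(d₂−d₁)) ∫ n₀ e^(−cd) dd = n₀·(e^(−c·d₁) − e^(−c·d₂)) / (c·(d₂−d₁))
e^(−0.69×3.1) = 0.1178; e^(−0.69×4.7) = 0.0390
⟨n⟩ = 0.56 × (0.1178 − 0.0390) / (0.69 × 1.6) = 0.56 × 0.0713 = 0.0399

0.040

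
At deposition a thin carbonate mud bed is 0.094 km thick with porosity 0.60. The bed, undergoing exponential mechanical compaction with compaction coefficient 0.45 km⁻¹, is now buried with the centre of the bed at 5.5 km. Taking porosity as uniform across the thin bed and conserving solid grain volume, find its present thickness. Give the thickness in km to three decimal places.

Porosity at 5.5 km: phi = 0.6·exp(−0.45×5.5) = 0.0505
Solid-volume conservation: h(1−phi) = h₀(1−phi₀) ⇒ h = h₀·(1−phi₀)/(1−phi)
h = 0.094 × (1 − 0.6)/(1 − 0.0505) = 0.094 × 0.4213 = 0.0396 km

0.040 km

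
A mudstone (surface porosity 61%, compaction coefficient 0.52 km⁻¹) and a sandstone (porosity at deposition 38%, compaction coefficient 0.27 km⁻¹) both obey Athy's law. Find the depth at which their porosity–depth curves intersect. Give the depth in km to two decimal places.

Set φ₀ₐ e^(−cₐd) = φ₀ᵦ e^(−cᵦd) ⇒ ln(φ₀ₐ/φ₀ᵦ) = (cₐ − cᵦ)·d
d = ln(0.61/0.38) / (0.52 − 0.27) = 0.4733 / 0.25 = 1.893 km

1.89 km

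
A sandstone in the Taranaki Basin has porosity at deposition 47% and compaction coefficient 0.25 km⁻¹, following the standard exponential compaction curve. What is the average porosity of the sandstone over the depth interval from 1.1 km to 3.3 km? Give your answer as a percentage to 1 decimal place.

⟨n⟩ = (1/(z₂−z₁)) ∫ n₀ e^(−cz) dz = n₀·(e^(−c·z₁) − e^(−c·z₂)) / (c·(z₂−z₁))
e^(−0.25×1.1) = 0.7596; e^(−0.25×3.3) = 0.4382
⟨n⟩ = 0.47 × (0.7596 − 0.4382) / (0.25 × 2.2) = 0.47 × 0.5842 = 0.2746

27.5%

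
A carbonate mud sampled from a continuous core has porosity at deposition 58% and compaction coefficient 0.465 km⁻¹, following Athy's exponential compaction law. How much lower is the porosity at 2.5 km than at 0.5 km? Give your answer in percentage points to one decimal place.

φ(0.5) = 0.58·e^(−0.465×0.5) = 0.4597
φ(2.5) = 0.58·e^(−0.465×2.5) = 0.1814
Δφ = 0.4597 − 0.1814 = 0.2783

27.8 percentage points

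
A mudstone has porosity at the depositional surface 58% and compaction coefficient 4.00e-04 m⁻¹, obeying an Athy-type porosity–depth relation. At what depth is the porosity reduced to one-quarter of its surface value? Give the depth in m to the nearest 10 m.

Working in km (1 km = 1000 m; k in km⁻¹ = k in m⁻¹ × 1000):
phi/phi₀ = 1/4 ⇒ exp(−k·Z) = 1/4 ⇒ Z = ln(4) / k
Z = 1.3863 / 0.4 = 3.466 km

3470 m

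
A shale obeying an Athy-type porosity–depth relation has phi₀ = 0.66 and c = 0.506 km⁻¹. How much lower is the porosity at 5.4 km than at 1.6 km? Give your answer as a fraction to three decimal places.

0.251

phi(1.6) = 0.66·e^(−0.506×1.6) = 0.2937
phi(5.4) = 0.66·e^(−0.506×5.4) = 0.0429
Δphi = 0.2937 − 0.0429 = 0.2508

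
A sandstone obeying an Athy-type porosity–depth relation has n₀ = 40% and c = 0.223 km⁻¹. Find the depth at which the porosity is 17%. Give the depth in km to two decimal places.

Invert Athy's law: z = ln(n₀/n) / c
z = ln(0.4/0.17) / 0.223 = ln(2.353) / 0.223 = 0.8557 / 0.223 = 3.837 km

3.84 km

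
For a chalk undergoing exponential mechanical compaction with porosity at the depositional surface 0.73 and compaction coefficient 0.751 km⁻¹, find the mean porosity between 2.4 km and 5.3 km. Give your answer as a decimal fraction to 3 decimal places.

⟨n⟩ = (1/(Z₂−Z₁)) ∫ n₀ e^(−βZ) dZ = n₀·(e^(−β·Z₁) − e^(−β·Z₂)) / (β·(Z₂−Z₁))
e^(−0.751×2.4) = 0.1649; e^(−0.751×5.3) = 0.0187
⟨n⟩ = 0.73 × (0.1649 − 0.0187) / (0.751 × 2.9) = 0.73 × 0.0671 = 0.0490

0.049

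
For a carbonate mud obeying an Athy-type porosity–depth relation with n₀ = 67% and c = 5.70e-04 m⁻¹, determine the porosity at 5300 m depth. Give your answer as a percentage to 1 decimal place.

3.3%

Working in km (1 km = 1000 m; c in km⁻¹ = c in m⁻¹ × 1000):
n = n₀·exp(−c·z) = 0.67 × exp(−0.57 × 5.3) = 0.67 × exp(−3.021)
  = 0.67 × 0.0488 = 0.0327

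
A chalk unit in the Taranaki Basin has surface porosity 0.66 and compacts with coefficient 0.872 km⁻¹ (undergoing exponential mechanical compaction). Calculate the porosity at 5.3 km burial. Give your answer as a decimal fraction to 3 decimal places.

0.006

phi = phi₀·exp(−k·Z) = 0.66 × exp(−0.872 × 5.3) = 0.66 × exp(−4.622)
  = 0.66 × 0.0098 = 0.0065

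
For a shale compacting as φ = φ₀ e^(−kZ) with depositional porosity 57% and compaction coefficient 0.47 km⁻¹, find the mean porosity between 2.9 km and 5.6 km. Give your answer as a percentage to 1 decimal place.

⟨φ⟩ = (1/(Z₂−Z₁)) ∫ φ₀ e^(−kZ) dZ = φ₀·(e^(−k·Z₁) − e^(−k·Z₂)) / (k·(Z₂−Z₁))
e^(−0.47×2.9) = 0.2559; e^(−0.47×5.6) = 0.0719
⟨φ⟩ = 0.57 × (0.2559 − 0.0719) / (0.47 × 2.7) = 0.57 × 0.1450 = 0.0826

8.3%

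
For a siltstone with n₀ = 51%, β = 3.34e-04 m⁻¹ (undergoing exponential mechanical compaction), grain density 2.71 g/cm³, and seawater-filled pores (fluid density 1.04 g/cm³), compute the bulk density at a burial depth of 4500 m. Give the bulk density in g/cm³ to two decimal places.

2.52 g/cm³

Working in km (1 km = 1000 m; β in km⁻¹ = β in m⁻¹ × 1000):
Porosity at depth: n = 0.51·exp(−0.334×4.5) = 0.51×0.2225 = 0.1135
Bulk density: ρ_b = (1−n)ρ_g + n·ρ_f = 0.8865×2.71 + 0.1135×1.04
       = 2.403 + 0.118 = 2.521 g/cm³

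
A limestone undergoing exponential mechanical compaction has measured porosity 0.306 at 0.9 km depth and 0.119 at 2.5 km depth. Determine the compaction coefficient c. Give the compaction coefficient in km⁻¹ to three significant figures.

Athy: φ(z) = φ₀ e^(−cz) ⇒ φ₁/φ₂ = e^{c(z₂−z₁)} ⇒ c = ln(φ₁/φ₂)/(z₂−z₁)
c = ln(0.306/0.119) / (2.5 − 0.9) = ln(2.571) / 1.6 = 0.9445 / 1.6 = 0.5903 km⁻¹

0.590 km⁻¹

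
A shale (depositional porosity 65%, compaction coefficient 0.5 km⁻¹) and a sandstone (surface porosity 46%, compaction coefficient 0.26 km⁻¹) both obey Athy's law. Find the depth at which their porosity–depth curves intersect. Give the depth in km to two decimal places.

Set φ₀ₐ e^(−βₐz) = φ₀ᵦ e^(−βᵦz) ⇒ ln(φ₀ₐ/φ₀ᵦ) = (βₐ − βᵦ)·z
z = ln(0.65/0.46) / (0.5 − 0.26) = 0.3457 / 0.24 = 1.441 km

1.44 km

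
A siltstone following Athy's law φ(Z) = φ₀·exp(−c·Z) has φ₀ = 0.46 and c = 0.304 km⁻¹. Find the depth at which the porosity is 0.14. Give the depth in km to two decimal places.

Invert Athy's law: Z = ln(φ₀/φ) / c
Z = ln(0.46/0.14) / 0.304 = ln(3.286) / 0.304 = 1.1896 / 0.304 = 3.913 km

3.91 km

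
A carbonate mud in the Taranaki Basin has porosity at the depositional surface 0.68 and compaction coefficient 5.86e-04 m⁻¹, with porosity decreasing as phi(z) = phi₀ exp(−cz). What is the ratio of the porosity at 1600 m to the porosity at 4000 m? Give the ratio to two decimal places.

4.08

Working in km (1 km = 1000 m; c in km⁻¹ = c in m⁻¹ × 1000):
phi(z₁)/phi(z₂) = e^(−c·z₁)/e^(−c·z₂) = e^{c(z₂−z₁)}
= exp(0.586 × 2.4) = exp(1.406) = 4.0812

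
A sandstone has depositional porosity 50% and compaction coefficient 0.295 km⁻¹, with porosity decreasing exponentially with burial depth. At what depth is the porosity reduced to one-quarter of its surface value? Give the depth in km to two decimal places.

phi/phi₀ = 1/4 ⇒ exp(−β·z) = 1/4 ⇒ z = ln(4) / β
z = 1.3863 / 0.295 = 4.699 km

4.70 km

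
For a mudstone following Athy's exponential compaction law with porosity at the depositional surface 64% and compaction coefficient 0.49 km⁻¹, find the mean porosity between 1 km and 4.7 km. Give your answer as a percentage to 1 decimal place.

⟨φ⟩ = (1/(Z₂−Z₁)) ∫ φ₀ e^(−cZ) dZ = φ₀·(e^(−c·Z₁) − e^(−c·Z₂)) / (c·(Z₂−Z₁))
e^(−0.49×1) = 0.6126; e^(−0.49×4.7) = 0.1000
⟨φ⟩ = 0.64 × (0.6126 − 0.1000) / (0.49 × 3.7) = 0.64 × 0.2828 = 0.1810

18.1%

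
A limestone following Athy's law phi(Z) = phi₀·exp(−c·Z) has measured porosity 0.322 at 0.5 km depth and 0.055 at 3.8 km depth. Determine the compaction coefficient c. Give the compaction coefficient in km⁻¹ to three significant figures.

0.536 km⁻¹

Athy: phi(Z) = phi₀ e^(−cZ) ⇒ phi₁/phi₂ = e^{c(Z₂−Z₁)} ⇒ c = ln(phi₁/phi₂)/(Z₂−Z₁)
c = ln(0.322/0.055) / (3.8 − 0.5) = ln(5.855) / 3.3 = 1.7672 / 3.3 = 0.5355 km⁻¹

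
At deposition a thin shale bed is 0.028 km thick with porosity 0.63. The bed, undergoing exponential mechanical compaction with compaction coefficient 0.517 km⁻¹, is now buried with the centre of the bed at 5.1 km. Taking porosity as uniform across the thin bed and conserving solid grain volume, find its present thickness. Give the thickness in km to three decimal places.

0.011 km

Porosity at 5.1 km: φ = 0.63·exp(−0.517×5.1) = 0.0451
Solid-volume conservation: h(1−φ) = h₀(1−φ₀) ⇒ h = h₀·(1−φ₀)/(1−φ)
h = 0.028 × (1 − 0.63)/(1 − 0.0451) = 0.028 × 0.3875 = 0.0108 km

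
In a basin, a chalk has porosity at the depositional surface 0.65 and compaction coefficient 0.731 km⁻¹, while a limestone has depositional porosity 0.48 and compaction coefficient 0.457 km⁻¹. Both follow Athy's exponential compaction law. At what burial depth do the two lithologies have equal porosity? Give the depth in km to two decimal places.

1.11 km

Set φ₀ₐ e^(−cₐd) = φ₀ᵦ e^(−cᵦd) ⇒ ln(φ₀ₐ/φ₀ᵦ) = (cₐ − cᵦ)·d
d = ln(0.65/0.48) / (0.731 − 0.457) = 0.3032 / 0.274 = 1.107 km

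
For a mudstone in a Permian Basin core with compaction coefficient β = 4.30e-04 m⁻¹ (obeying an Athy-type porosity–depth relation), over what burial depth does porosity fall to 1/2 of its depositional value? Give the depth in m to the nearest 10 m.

Working in km (1 km = 1000 m; β in km⁻¹ = β in m⁻¹ × 1000):
phi/phi₀ = 1/2 ⇒ exp(−β·Z) = 1/2 ⇒ Z = ln(2) / β
Z = 0.6931 / 0.43 = 1.612 km

1610 m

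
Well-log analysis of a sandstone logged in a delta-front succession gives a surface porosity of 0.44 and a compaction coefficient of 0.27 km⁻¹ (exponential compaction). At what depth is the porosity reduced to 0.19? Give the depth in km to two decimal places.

3.11 km

Invert Athy's law: z = ln(φ₀/φ) / k
z = ln(0.44/0.19) / 0.27 = ln(2.316) / 0.27 = 0.8398 / 0.27 = 3.110 km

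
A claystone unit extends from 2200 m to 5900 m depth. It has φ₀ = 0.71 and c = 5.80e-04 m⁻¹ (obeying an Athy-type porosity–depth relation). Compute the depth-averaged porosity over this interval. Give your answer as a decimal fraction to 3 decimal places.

Working in km (1 km = 1000 m; c in km⁻¹ = c in m⁻¹ × 1000):
⟨φ⟩ = (1/(Z₂−Z₁)) ∫ φ₀ e^(−cZ) dZ = φ₀·(e^(−c·Z₁) − e^(−c·Z₂)) / (c·(Z₂−Z₁))
e^(−0.58×2.2) = 0.2792; e^(−0.58×5.9) = 0.0326
⟨φ⟩ = 0.71 × (0.2792 − 0.0326) / (0.58 × 3.7) = 0.71 × 0.1149 = 0.0816

0.082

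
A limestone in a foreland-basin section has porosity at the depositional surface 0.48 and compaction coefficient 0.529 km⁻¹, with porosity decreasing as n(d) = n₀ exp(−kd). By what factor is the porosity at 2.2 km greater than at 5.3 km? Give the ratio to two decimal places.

n(d₁)/n(d₂) = e^(−k·d₁)/e^(−k·d₂) = e^{k(d₂−d₁)}
= exp(0.529 × 3.1) = exp(1.64) = 5.1547

5.15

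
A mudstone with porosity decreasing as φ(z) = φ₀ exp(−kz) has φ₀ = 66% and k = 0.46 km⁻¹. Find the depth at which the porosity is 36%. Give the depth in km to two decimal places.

Invert Athy's law: z = ln(φ₀/φ) / k
z = ln(0.66/0.36) / 0.46 = ln(1.833) / 0.46 = 0.6061 / 0.46 = 1.318 km

1.32 km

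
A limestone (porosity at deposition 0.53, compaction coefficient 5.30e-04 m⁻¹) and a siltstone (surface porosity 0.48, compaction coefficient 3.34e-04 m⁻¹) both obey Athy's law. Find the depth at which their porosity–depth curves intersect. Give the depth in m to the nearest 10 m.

510 m

Working in km (1 km = 1000 m; β in km⁻¹ = β in m⁻¹ × 1000):
Set phi₀ₐ e^(−βₐz) = phi₀ᵦ e^(−βᵦz) ⇒ ln(phi₀ₐ/phi₀ᵦ) = (βₐ − βᵦ)·z
z = ln(0.53/0.48) / (0.53 − 0.334) = 0.0991 / 0.196 = 0.506 km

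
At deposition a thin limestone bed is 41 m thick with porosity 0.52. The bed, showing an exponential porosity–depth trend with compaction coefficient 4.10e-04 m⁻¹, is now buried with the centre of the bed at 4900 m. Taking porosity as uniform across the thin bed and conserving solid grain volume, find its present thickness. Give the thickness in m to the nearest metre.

Working in km (1 km = 1000 m; c in km⁻¹ = c in m⁻¹ × 1000):
Porosity at 4.9 km: phi = 0.52·exp(−0.41×4.9) = 0.0697
Solid-volume conservation: h(1−phi) = h₀(1−phi₀) ⇒ h = h₀·(1−phi₀)/(1−phi)
h = 0.041 × (1 − 0.52)/(1 − 0.0697) = 0.041 × 0.5160 = 0.0212 km

21 m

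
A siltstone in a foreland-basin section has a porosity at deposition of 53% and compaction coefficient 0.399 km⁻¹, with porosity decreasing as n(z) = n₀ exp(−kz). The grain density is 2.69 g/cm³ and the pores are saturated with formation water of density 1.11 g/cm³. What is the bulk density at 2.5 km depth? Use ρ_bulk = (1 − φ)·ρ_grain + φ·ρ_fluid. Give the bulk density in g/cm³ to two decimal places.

Porosity at depth: n = 0.53·exp(−0.399×2.5) = 0.53×0.3688 = 0.1955
Bulk density: ρ_b = (1−n)ρ_g + n·ρ_f = 0.8045×2.69 + 0.1955×1.11
       = 2.164 + 0.217 = 2.381 g/cm³

2.38 g/cm³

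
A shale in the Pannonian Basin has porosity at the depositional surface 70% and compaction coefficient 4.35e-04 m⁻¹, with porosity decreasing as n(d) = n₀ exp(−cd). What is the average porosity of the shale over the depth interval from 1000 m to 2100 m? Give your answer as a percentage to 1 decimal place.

Working in km (1 km = 1000 m; c in km⁻¹ = c in m⁻¹ × 1000):
⟨n⟩ = (1/(d₂−d₁)) ∫ n₀ e^(−cd) dd = n₀·(e^(−c·d₁) − e^(−c·d₂)) / (c·(d₂−d₁))
e^(−0.435×1) = 0.6473; e^(−0.435×2.1) = 0.4011
⟨n⟩ = 0.7 × (0.6473 − 0.4011) / (0.435 × 1.1) = 0.7 × 0.5144 = 0.3601

36.0%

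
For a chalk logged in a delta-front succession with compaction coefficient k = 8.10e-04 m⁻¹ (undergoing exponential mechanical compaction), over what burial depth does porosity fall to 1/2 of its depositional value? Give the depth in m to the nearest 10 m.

Working in km (1 km = 1000 m; k in km⁻¹ = k in m⁻¹ × 1000):
φ/φ₀ = 1/2 ⇒ exp(−k·Z) = 1/2 ⇒ Z = ln(2) / k
Z = 0.6931 / 0.81 = 0.856 km

860 m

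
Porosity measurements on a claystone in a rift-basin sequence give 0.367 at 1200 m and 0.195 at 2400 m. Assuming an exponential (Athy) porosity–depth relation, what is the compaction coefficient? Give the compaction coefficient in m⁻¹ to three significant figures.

0.000527 m⁻¹

Working in km (1 km = 1000 m; β in km⁻¹ = β in m⁻¹ × 1000):
Athy: n(d) = n₀ e^(−βd) ⇒ n₁/n₂ = e^{β(d₂−d₁)} ⇒ β = ln(n₁/n₂)/(d₂−d₁)
β = ln(0.367/0.195) / (2.4 − 1.2) = ln(1.882) / 1.2 = 0.6324 / 1.2 = 0.527 km⁻¹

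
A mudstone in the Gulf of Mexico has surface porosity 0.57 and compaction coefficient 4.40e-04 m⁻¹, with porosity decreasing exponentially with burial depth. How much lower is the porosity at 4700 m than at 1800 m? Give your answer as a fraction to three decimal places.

0.186

Working in km (1 km = 1000 m; c in km⁻¹ = c in m⁻¹ × 1000):
n(1.8) = 0.57·e^(−0.44×1.8) = 0.2582
n(4.7) = 0.57·e^(−0.44×4.7) = 0.0721
Δn = 0.2582 − 0.0721 = 0.1861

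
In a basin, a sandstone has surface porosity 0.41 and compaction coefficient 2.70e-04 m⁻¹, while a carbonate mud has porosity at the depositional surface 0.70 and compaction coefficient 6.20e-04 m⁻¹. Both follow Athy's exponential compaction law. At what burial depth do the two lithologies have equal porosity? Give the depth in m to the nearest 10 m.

Working in km (1 km = 1000 m; β in km⁻¹ = β in m⁻¹ × 1000):
Set φ₀ₐ e^(−βₐz) = φ₀ᵦ e^(−βᵦz) ⇒ ln(φ₀ₐ/φ₀ᵦ) = (βₐ − βᵦ)·z
z = ln(0.41/0.7) / (0.27 − 0.62) = -0.5349 / -0.35 = 1.528 km

1530 m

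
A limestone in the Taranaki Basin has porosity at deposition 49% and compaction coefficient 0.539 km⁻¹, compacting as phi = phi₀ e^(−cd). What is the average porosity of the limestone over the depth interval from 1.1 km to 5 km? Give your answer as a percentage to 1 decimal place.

⟨phi⟩ = (1/(d₂−d₁)) ∫ phi₀ e^(−cd) dd = phi₀·(e^(−c·d₁) − e^(−c·d₂)) / (c·(d₂−d₁))
e^(−0.539×1.1) = 0.5527; e^(−0.539×5) = 0.0675
⟨phi⟩ = 0.49 × (0.5527 − 0.0675) / (0.539 × 3.9) = 0.49 × 0.2308 = 0.1131

11.3%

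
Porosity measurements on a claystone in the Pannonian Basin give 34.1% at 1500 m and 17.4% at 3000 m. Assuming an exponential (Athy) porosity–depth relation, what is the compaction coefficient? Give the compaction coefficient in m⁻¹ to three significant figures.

Working in km (1 km = 1000 m; k in km⁻¹ = k in m⁻¹ × 1000):
Athy: phi(d) = phi₀ e^(−kd) ⇒ phi₁/phi₂ = e^{k(d₂−d₁)} ⇒ k = ln(phi₁/phi₂)/(d₂−d₁)
k = ln(0.341/0.174) / (3 − 1.5) = ln(1.96) / 1.5 = 0.6728 / 1.5 = 0.4486 km⁻¹

0.000449 m⁻¹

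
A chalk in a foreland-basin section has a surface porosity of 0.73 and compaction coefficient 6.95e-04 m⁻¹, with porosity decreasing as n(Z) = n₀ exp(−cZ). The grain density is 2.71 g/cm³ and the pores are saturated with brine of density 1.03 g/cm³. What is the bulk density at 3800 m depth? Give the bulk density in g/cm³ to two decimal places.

2.62 g/cm³

Working in km (1 km = 1000 m; c in km⁻¹ = c in m⁻¹ × 1000):
Porosity at depth: n = 0.73·exp(−0.695×3.8) = 0.73×0.0713 = 0.0520
Bulk density: ρ_b = (1−n)ρ_g + n·ρ_f = 0.9480×2.71 + 0.0520×1.03
       = 2.569 + 0.054 = 2.623 g/cm³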